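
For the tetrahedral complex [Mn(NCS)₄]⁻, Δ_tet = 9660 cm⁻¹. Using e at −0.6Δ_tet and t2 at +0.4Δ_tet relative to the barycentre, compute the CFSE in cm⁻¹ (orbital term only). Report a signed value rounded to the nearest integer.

Each NCS⁻ contributes -1; 4 × (-1) = -4. With overall charge -1, Mn is in the +3 oxidation state.
Group 7 minus oxidation state +3 gives a d⁴ configuration for Mn³⁺.
With tetrahedral geometry the complex is necessarily high-spin.
Electron filling gives e^2 t2^2.
Orbital CFSE = 2(-0.6) + 2(0.4) = -0.4Δ_tet = -0.4 × 9660 = -3864 cm⁻¹.

-3864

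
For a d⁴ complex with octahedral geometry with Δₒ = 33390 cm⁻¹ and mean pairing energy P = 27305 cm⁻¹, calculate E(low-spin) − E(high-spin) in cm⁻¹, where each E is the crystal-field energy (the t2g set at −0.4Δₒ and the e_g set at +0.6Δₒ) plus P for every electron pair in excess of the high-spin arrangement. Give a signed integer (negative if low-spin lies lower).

High-spin d⁴ fills as t2g^3 e_g^1 with CFSE 3(−0.4) + 1(+0.6) = -0.6Δₒ = -20034 cm⁻¹.
Low-spin t2g^4 e_g^0 gives -1.6Δₒ = -53424 cm⁻¹, but forming 1 extra pair costs 1P = 27305 cm⁻¹, so E(LS) = -53424 + 27305 = -26119 cm⁻¹.
E(LS) − E(HS) = -26119 − (-20034) = -6085 cm⁻¹.

-6085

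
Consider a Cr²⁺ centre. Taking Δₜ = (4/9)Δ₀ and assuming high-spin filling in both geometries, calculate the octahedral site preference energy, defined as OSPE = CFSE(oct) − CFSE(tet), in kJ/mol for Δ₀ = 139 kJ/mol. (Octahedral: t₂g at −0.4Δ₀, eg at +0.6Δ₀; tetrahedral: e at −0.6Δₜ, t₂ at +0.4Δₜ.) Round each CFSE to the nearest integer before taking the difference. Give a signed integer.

Cr²⁺: group 6, so d-count = 6 − 2 = 4.
Octahedral high-spin t₂g³ eg¹: CFSE = -0.6 × 139 = -83 kJ/mol.
Tetrahedral e² t₂² gives -0.4Δₜ = -0.4 × (4/9) × 139 = -25 kJ/mol.
OSPE = -83 − (-25) = -58 kJ/mol.

-58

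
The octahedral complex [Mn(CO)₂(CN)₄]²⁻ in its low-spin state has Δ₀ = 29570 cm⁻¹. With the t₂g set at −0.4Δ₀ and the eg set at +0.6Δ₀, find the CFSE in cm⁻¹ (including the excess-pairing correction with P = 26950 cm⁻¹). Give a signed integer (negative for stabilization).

-5240

Ligand charges: 2×(+0) from CO and 4×(-1) from CN⁻ sum to -4; with overall charge -2, Mn is +2.
Group 7 minus oxidation state +2 gives a d⁵ configuration for Mn²⁺.
Configuration: t₂g⁵ eg⁰.
CFSE(orbital) = 5×(-0.4Δ₀) + 0×(0.6Δ₀) = -2.0Δ₀; with Δ₀ = 29570 cm⁻¹ that is -59140 cm⁻¹.
Pairing penalty: 2 pairs vs 0 in the high-spin reference → 2 extra × P = 53900 cm⁻¹.
Combining: -59140 + 53900 = -5240 cm⁻¹.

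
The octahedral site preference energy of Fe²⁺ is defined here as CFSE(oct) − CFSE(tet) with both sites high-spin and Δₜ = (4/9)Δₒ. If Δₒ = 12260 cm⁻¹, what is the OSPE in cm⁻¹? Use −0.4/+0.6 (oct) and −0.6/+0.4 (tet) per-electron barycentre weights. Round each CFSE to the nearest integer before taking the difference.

Fe sits in group 8; removing 2 electrons leaves Fe²⁺ with 8 − 2 = 6 d electrons.
In an octahedral site d⁶ (HS) is t2g^4 e_g^2, giving CFSE(oct) = -0.4Δₒ = -4904 cm⁻¹.
In a tetrahedral site the filling is e^3 t2^3: CFSE(tet) = -0.6Δₜ = -0.6 × (4/9)(12260) = -3269 cm⁻¹.
Subtracting, OSPE = -4904 − (-3269) = -1635 cm⁻¹.

-1635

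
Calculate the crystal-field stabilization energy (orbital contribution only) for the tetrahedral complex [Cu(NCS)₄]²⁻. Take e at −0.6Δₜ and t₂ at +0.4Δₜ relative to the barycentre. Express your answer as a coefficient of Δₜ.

Each NCS⁻ contributes -1; 4 × (-1) = -4. With overall charge -2, Cu is in the +2 oxidation state.
Cu²⁺: group 11, so d-count = 11 − 2 = 9.
Tetrahedral splitting is small, so the complex is high-spin.
Configuration: e⁴ t₂⁵.
CFSE = 4(-0.6Δₜ) + 5(0.4Δₜ) = -2.4Δₜ + 2.0Δₜ = -0.4Δₜ.

-0.4 Δₜ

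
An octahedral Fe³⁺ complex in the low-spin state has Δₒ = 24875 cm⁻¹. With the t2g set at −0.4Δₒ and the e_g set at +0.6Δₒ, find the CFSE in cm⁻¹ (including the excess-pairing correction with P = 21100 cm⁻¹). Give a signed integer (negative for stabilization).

-7550

Fe³⁺: group 8, so d-count = 8 − 3 = 5.
The d⁵ electrons fill as t2g^5 e_g^0.
The orbital stabilization is -2.0Δₒ = -2.0 × 24875 = -49750 cm⁻¹.
High-spin d⁵ would be t2g^3 e_g^2 with 0 pairs; low-spin has 2, so 2 excess pairs cost +2P = +42200 cm⁻¹.
Combining: -49750 + 42200 = -7550 cm⁻¹.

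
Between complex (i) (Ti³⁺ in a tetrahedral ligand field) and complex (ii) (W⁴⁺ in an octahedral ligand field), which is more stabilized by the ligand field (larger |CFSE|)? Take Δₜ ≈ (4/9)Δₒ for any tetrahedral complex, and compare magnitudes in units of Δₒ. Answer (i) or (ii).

(ii)

(i): Ti sits in group 4; removing 3 electrons leaves Ti³⁺ with 4 − 3 = 1 d electrons; With tetrahedral geometry the complex is necessarily high-spin; e¹ t₂⁰, CFSE = -0.6Δₜ ≈ -0.27Δₒ.
(ii): W⁴⁺: group 6, so d-count = 6 − 4 = 2; t₂g² eg⁰, CFSE = -0.8Δₒ.
So (ii) has the larger |CFSE|.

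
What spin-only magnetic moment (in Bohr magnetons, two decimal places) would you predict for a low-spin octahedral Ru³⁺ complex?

Ru sits in group 8; removing 3 electrons leaves Ru³⁺ with 8 − 3 = 5 d electrons.
Configuration: t₂g⁵ eg⁰ → 1 unpaired electron.
μ(spin-only) = √[1(1+2)] = √3 ≈ 1.73 Bohr magnetons.

1.73 Bohr magnetons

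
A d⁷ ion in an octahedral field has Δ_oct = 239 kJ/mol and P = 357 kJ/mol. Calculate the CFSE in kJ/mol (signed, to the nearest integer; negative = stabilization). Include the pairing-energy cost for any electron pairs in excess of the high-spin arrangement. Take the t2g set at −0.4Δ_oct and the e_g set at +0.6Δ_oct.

Here Δ_oct < P (239 < 357), so the high-spin state is favoured.
That gives t2g^5 e_g^2.
Orbital CFSE = -0.8Δ_oct = -0.8 × 239 = -191 kJ/mol.
High-spin has no excess pairs, so no pairing correction applies.

-191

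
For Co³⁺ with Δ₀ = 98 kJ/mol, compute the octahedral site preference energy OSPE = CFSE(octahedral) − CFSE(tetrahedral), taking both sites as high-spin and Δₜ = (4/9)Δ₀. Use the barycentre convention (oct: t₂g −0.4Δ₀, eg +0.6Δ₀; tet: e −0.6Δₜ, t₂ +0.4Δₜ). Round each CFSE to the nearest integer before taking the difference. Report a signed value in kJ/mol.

-13

Co³⁺: group 9, so d-count = 9 − 3 = 6.
Octahedral (high-spin): t2g^4 e_g^2, CFSE = 4(−0.4) + 2(+0.6) = -0.4Δ₀ = -0.4 × 98 = -39 kJ/mol.
In a tetrahedral site the filling is e^3 t2^3: CFSE(tet) = -0.6Δₜ = -0.6 × (4/9)(98) = -26 kJ/mol.
Subtracting, OSPE = -39 − (-26) = -13 kJ/mol.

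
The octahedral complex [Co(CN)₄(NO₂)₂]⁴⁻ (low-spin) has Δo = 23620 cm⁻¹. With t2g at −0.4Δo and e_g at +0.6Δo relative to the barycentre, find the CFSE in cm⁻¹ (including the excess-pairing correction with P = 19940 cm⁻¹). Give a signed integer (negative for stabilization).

-22576

Ligand charges: 4×(-1) from CN⁻ and 2×(-1) from NO₂⁻ sum to -6; with overall charge -4, Co is +2.
Group 9 minus oxidation state +2 gives a d⁷ configuration for Co²⁺.
The d⁷ electrons fill as t2g^6 e_g^1.
CFSE(orbital) = 6×(-0.4Δo) + 1×(0.6Δo) = -1.8Δo; with Δo = 23620 cm⁻¹ that is -42516 cm⁻¹.
Relative to high-spin t2g^5 e_g^2 (2 paired), the low-spin configuration has 1 additional pair, contributing +1 × 19940 = +19940 cm⁻¹.
Overall CFSE = -42516 + 19940 = -22576 cm⁻¹.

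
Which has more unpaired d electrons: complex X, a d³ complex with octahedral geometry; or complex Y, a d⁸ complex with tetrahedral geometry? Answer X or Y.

X: t2g^3 e_g^0 → 3 unpaired.
Y: Tetrahedral splitting is small, so the complex is high-spin; e⁴ t₂⁴ → 2 unpaired.
So X has more unpaired electrons.

X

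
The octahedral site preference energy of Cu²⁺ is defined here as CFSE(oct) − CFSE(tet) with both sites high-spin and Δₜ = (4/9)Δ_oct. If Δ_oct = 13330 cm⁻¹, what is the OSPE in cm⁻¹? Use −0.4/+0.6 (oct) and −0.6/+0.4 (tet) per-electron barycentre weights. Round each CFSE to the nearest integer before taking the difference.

-5628

Cu sits in group 11; removing 2 electrons leaves Cu²⁺ with 11 − 2 = 9 d electrons.
Octahedral (high-spin): t₂g⁶ eg³, CFSE = 6(−0.4) + 3(+0.6) = -0.6Δ_oct = -0.6 × 13330 = -7998 cm⁻¹.
In a tetrahedral site the filling is e⁴ t₂⁵: CFSE(tet) = -0.4Δₜ = -0.4 × (4/9)(13330) = -2370 cm⁻¹.
OSPE = CFSE(oct) − CFSE(tet) = -7998 − (-2370) = -5628 cm⁻¹.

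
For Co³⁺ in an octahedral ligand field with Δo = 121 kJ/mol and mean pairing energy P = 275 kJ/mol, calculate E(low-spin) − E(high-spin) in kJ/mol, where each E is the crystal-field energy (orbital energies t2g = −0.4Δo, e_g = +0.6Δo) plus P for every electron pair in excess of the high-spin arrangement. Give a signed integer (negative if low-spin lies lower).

308

Co³⁺: group 9, so d-count = 9 − 3 = 6.
In the high-spin limit (t2g^4 e_g^2) the orbital term is -0.4Δo = -48 kJ/mol, with no excess pairing.
Low-spin: t2g^6 e_g^0, orbital CFSE = -2.4Δo = -290 kJ/mol; plus 2 excess pairs × P = +550 kJ/mol; total 260 kJ/mol.
The difference is 260 − (-48) = 308 kJ/mol, so high-spin lies lower.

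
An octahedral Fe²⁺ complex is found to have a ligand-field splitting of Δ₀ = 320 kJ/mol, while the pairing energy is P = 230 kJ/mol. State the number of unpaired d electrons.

0

Fe sits in group 8; removing 2 electrons leaves Fe²⁺ with 8 − 2 = 6 d electrons.
With Δ₀ > P the complex is low-spin.
Filling d⁶ accordingly: t₂g⁶ eg⁰.
Unpaired electrons: 0.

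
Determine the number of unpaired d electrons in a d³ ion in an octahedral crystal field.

3

Configuration: t₂g³ eg⁰, giving 3 unpaired electrons.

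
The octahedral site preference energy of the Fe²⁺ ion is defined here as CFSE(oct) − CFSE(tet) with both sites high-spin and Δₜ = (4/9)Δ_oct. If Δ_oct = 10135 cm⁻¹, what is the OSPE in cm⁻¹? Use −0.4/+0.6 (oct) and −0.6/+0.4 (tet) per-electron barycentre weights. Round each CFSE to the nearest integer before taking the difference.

Fe²⁺: group 8, so d-count = 8 − 2 = 6.
In an octahedral site d⁶ (HS) is t2g^4 e_g^2, giving CFSE(oct) = -0.4Δ_oct = -4054 cm⁻¹.
Tetrahedral: e^3 t2^3, CFSE = 3(−0.6) + 3(+0.4) = -0.6Δₜ = -0.6 × (4/9) × 10135 = -2703 cm⁻¹.
OSPE = CFSE(oct) − CFSE(tet) = -4054 − (-2703) = -1351 cm⁻¹.

-1351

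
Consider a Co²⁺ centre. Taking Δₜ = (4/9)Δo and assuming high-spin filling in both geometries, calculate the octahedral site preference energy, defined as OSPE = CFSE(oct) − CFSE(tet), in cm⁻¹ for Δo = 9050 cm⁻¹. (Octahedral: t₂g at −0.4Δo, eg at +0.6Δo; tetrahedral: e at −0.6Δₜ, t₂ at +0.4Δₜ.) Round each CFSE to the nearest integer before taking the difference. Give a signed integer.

Co sits in group 9; removing 2 electrons leaves Co²⁺ with 9 − 2 = 7 d electrons.
Octahedral (high-spin): t₂g⁵ eg², CFSE = 5(−0.4) + 2(+0.6) = -0.8Δo = -0.8 × 9050 = -7240 cm⁻¹.
Tetrahedral: e⁴ t₂³, CFSE = 4(−0.6) + 3(+0.4) = -1.2Δₜ = -1.2 × (4/9) × 9050 = -4827 cm⁻¹.
OSPE = CFSE(oct) − CFSE(tet) = -7240 − (-4827) = -2413 cm⁻¹.

-2413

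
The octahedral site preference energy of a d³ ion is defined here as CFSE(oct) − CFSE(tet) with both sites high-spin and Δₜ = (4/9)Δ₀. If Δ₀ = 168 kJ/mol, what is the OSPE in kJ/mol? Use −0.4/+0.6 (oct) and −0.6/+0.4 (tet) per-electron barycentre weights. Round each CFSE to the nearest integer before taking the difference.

-142

Octahedral (high-spin): t₂g³ eg⁰, CFSE = 3(−0.4) + 0(+0.6) = -1.2Δ₀ = -1.2 × 168 = -202 kJ/mol.
Tetrahedral e² t₂¹ gives -0.8Δₜ = -0.8 × (4/9) × 168 = -60 kJ/mol.
OSPE = CFSE(oct) − CFSE(tet) = -202 − (-60) = -142 kJ/mol.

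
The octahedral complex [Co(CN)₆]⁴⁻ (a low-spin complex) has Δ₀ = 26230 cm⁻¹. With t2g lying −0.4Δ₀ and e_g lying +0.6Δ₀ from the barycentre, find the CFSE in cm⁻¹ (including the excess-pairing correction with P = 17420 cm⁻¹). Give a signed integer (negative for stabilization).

Each CN⁻ contributes -1; 6 × (-1) = -6. With overall charge -4, Co is in the +2 oxidation state.
Group 9 minus oxidation state +2 gives a d⁷ configuration for Co²⁺.
Configuration: t2g^6 e_g^1.
The orbital stabilization is -1.8Δ₀ = -1.8 × 26230 = -47214 cm⁻¹.
Relative to high-spin t2g^5 e_g^2 (2 paired), the low-spin configuration has 1 additional pair, contributing +1 × 17420 = +17420 cm⁻¹.
Net CFSE = -47214 + 17420 = -29794 cm⁻¹.

-29794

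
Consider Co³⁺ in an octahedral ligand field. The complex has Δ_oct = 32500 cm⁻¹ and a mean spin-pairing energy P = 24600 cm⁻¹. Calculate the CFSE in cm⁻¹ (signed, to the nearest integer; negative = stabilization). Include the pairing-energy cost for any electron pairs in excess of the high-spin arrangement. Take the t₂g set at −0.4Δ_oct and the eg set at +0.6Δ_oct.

Co sits in group 9; removing 3 electrons leaves Co³⁺ with 9 − 3 = 6 d electrons.
Δ_oct > P, so pairing is preferred: the ground state is low-spin.
That gives t₂g⁶ eg⁰.
Orbital CFSE = -2.4Δ_oct = -2.4 × 32500 = -78000 cm⁻¹.
Excess pairs vs high-spin: 3 − 1 = 2; pairing cost = +49200 cm⁻¹.
Net CFSE = -78000 + 49200 = -28800 cm⁻¹.

-28800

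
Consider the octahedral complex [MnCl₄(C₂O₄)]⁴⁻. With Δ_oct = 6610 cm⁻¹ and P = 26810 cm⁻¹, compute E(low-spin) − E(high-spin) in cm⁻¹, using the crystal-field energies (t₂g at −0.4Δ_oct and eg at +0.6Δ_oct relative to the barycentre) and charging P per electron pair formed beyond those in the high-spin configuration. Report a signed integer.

Ligand charges: 4×(-1) from Cl⁻ and 1×(-2) from C₂O₄²⁻ sum to -6; with overall charge -4, Mn is +2.
Group 7 minus oxidation state +2 gives a d⁵ configuration for Mn²⁺.
High-spin: t₂g³ eg², CFSE = 0.0Δ_oct = 0 cm⁻¹.
Low-spin: t₂g⁵ eg⁰, orbital CFSE = -2.0Δ_oct = -13220 cm⁻¹; plus 2 excess pairs × P = +53620 cm⁻¹; total 40400 cm⁻¹.
The difference is 40400 − (0) = 40400 cm⁻¹, so high-spin lies lower.

40400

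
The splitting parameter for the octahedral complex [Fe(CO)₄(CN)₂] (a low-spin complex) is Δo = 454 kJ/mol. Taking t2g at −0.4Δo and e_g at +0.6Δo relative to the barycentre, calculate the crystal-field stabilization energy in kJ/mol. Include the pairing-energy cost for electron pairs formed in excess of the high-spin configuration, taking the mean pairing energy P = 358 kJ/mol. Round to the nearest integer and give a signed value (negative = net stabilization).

Ligand charges: 4×(+0) from CO and 2×(-1) from CN⁻ sum to -2; with overall charge +0, Fe is +2.
Fe is in group 8, so Fe²⁺ is d⁶ (8 − 2 = 6).
Configuration: t2g^6 e_g^0.
Orbital CFSE = 6(-0.4) + 0(0.6) = -2.4Δo = -2.4 × 454 = -1090 kJ/mol.
Pairing penalty: 3 pairs vs 1 in the high-spin reference → 2 extra × P = 716 kJ/mol.
Combining: -1090 + 716 = -374 kJ/mol.

-374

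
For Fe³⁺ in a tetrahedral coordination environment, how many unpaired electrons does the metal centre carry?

Fe³⁺: group 8, so d-count = 8 − 3 = 5.
Tetrahedral fields are weak (Δₜ ≈ 4/9 Δₒ), so electrons fill high-spin.
Configuration: e^2 t2^3, giving 5 unpaired electrons.

5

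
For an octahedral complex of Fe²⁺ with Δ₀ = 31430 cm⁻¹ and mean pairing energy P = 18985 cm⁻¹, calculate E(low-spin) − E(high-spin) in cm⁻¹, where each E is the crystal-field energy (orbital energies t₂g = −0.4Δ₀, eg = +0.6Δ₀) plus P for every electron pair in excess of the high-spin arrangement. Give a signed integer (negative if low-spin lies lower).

-24890

Fe²⁺: group 8, so d-count = 8 − 2 = 6.
High-spin: t₂g⁴ eg², CFSE = -0.4Δ₀ = -12572 cm⁻¹.
For low-spin the configuration is t₂g⁶ eg⁰: orbital energy -2.4 × 31430 = -75432 cm⁻¹, and 2 additional pairs relative to high-spin add 37970 cm⁻¹, giving -37462 cm⁻¹.
E(LS) − E(HS) = -37462 − (-12572) = -24890 cm⁻¹.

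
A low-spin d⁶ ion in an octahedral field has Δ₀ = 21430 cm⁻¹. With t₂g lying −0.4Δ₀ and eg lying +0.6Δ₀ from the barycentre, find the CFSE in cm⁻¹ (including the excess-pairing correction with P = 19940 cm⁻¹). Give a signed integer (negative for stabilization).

Configuration: t₂g⁶ eg⁰.
Orbital CFSE = 6(-0.4) + 0(0.6) = -2.4Δ₀ = -2.4 × 21430 = -51432 cm⁻¹.
High-spin d⁶ would be t₂g⁴ eg² with 1 pair; low-spin has 3, so 2 excess pairs cost +2P = +39880 cm⁻¹.
Net CFSE = -51432 + 39880 = -11552 cm⁻¹.

-11552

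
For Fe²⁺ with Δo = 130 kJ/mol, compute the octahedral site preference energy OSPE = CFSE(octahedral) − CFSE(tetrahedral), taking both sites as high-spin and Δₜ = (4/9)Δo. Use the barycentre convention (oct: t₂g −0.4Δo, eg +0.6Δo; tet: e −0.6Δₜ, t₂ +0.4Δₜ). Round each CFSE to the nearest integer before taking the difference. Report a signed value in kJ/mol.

Fe sits in group 8; removing 2 electrons leaves Fe²⁺ with 8 − 2 = 6 d electrons.
In an octahedral site d⁶ (HS) is t2g^4 e_g^2, giving CFSE(oct) = -0.4Δo = -52 kJ/mol.
Tetrahedral: e^3 t2^3, CFSE = 3(−0.6) + 3(+0.4) = -0.6Δₜ = -0.6 × (4/9) × 130 = -35 kJ/mol.
OSPE = -52 − (-35) = -17 kJ/mol.

-17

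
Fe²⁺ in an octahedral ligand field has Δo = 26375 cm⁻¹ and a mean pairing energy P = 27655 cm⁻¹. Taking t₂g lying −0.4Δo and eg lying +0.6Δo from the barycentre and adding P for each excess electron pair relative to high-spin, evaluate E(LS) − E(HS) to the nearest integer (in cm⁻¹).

2560

Fe²⁺: group 8, so d-count = 8 − 2 = 6.
High-spin: t₂g⁴ eg², CFSE = -0.4Δo = -10550 cm⁻¹.
For low-spin the configuration is t₂g⁶ eg⁰: orbital energy -2.4 × 26375 = -63300 cm⁻¹, and 2 additional pairs relative to high-spin add 55310 cm⁻¹, giving -7990 cm⁻¹.
E(LS) − E(HS) = -7990 − (-10550) = 2560 cm⁻¹.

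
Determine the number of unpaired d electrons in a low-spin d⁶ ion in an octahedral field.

0

Configuration: t₂g⁶ eg⁰, giving 0 unpaired electrons.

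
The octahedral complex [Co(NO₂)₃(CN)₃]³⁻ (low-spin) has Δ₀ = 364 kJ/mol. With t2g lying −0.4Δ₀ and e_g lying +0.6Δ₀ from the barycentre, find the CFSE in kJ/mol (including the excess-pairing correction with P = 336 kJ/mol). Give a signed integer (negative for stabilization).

Ligand charges: 3×(-1) from NO₂⁻ and 3×(-1) from CN⁻ sum to -6; with overall charge -3, Co is +3.
Co³⁺: group 9, so d-count = 9 − 3 = 6.
The d⁶ electrons fill as t2g^6 e_g^0.
Orbital CFSE = 6(-0.4) + 0(0.6) = -2.4Δ₀ = -2.4 × 364 = -874 kJ/mol.
High-spin d⁶ would be t2g^4 e_g^2 with 1 pair; low-spin has 3, so 2 excess pairs cost +2P = +672 kJ/mol.
Combining: -874 + 672 = -202 kJ/mol.

-202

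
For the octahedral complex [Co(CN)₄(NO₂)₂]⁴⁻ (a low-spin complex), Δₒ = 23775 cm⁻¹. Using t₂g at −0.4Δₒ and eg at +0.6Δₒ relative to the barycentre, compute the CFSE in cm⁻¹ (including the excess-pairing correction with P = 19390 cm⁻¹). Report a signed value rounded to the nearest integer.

Ligand charges: 4×(-1) from CN⁻ and 2×(-1) from NO₂⁻ sum to -6; with overall charge -4, Co is +2.
Co sits in group 9; removing 2 electrons leaves Co²⁺ with 9 − 2 = 7 d electrons.
The d⁷ electrons fill as t₂g⁶ eg¹.
CFSE(orbital) = 6×(-0.4Δₒ) + 1×(0.6Δₒ) = -1.8Δₒ; with Δₒ = 23775 cm⁻¹ that is -42795 cm⁻¹.
Pairing penalty: 3 pairs vs 2 in the high-spin reference → 1 extra × P = 19390 cm⁻¹.
Net CFSE = -42795 + 19390 = -23405 cm⁻¹.

-23405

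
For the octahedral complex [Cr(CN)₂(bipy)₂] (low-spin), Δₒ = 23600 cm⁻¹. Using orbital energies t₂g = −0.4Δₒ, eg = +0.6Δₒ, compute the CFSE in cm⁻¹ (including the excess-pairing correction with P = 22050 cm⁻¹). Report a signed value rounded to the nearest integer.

-15710

Ligand charges: 2×(-1) from CN⁻ and 2×(+0) from bipy sum to -2; with overall charge +0, Cr is +2.
Cr sits in group 6; removing 2 electrons leaves Cr²⁺ with 6 − 2 = 4 d electrons.
Electron filling gives t₂g⁴ eg⁰.
CFSE(orbital) = 4×(-0.4Δₒ) + 0×(0.6Δₒ) = -1.6Δₒ; with Δₒ = 23600 cm⁻¹ that is -37760 cm⁻¹.
High-spin d⁴ would be t₂g³ eg¹ with 0 pairs; low-spin has 1, so 1 excess pair costs +1P = +22050 cm⁻¹.
Overall CFSE = -37760 + 22050 = -15710 cm⁻¹.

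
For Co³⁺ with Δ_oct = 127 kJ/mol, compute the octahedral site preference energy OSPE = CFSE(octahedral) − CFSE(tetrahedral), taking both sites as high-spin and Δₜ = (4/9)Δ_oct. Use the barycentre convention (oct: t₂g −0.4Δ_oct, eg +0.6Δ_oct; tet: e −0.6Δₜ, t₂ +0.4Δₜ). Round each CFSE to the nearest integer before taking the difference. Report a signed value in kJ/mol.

Co is in group 9, so Co³⁺ is d⁶ (9 − 3 = 6).
Octahedral (high-spin): t2g^4 e_g^2, CFSE = 4(−0.4) + 2(+0.6) = -0.4Δ_oct = -0.4 × 127 = -51 kJ/mol.
Tetrahedral: e^3 t2^3, CFSE = 3(−0.6) + 3(+0.4) = -0.6Δₜ = -0.6 × (4/9) × 127 = -34 kJ/mol.
Subtracting, OSPE = -51 − (-34) = -17 kJ/mol.

-17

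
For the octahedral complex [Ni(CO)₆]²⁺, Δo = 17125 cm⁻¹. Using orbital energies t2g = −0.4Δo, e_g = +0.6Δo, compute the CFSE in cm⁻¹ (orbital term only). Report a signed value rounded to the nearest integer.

-20550

CO is neutral, so the +2 overall charge sits on Ni: oxidation state +2.
Ni is in group 10, so Ni²⁺ is d⁸ (10 − 2 = 8).
Electron filling gives t2g^6 e_g^2.
CFSE(orbital) = 6×(-0.4Δo) + 2×(0.6Δo) = -1.2Δo; with Δo = 17125 cm⁻¹ that is -20550 cm⁻¹.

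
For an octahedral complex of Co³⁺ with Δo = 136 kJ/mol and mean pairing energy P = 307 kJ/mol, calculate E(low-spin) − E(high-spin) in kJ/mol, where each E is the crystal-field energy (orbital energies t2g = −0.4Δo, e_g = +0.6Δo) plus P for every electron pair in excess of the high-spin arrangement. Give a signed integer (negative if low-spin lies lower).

342

Co³⁺: group 9, so d-count = 9 − 3 = 6.
High-spin: t2g^4 e_g^2, CFSE = -0.4Δo = -54 kJ/mol.
Low-spin t2g^6 e_g^0 gives -2.4Δo = -326 kJ/mol, but forming 2 extra pairs costs 2P = 614 kJ/mol, so E(LS) = -326 + 614 = 288 kJ/mol.
Thus E(LS) − E(HS) = 342 kJ/mol.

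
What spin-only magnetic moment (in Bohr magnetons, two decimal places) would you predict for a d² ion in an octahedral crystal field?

Configuration: t₂g² eg⁰ → 2 unpaired electrons.
μ(spin-only) = √[2(2+2)] = √8 ≈ 2.83 Bohr magnetons.

2.83 Bohr magnetons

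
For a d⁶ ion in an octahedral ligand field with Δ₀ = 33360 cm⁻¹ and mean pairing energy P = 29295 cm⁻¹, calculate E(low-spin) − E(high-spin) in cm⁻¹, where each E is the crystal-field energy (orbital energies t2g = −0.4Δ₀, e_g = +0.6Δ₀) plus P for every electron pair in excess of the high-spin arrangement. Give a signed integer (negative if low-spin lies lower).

-8130

High-spin: t2g^4 e_g^2, CFSE = -0.4Δ₀ = -13344 cm⁻¹.
Low-spin t2g^6 e_g^0 gives -2.4Δ₀ = -80064 cm⁻¹, but forming 2 extra pairs costs 2P = 58590 cm⁻¹, so E(LS) = -80064 + 58590 = -21474 cm⁻¹.
E(LS) − E(HS) = -21474 − (-13344) = -8130 cm⁻¹.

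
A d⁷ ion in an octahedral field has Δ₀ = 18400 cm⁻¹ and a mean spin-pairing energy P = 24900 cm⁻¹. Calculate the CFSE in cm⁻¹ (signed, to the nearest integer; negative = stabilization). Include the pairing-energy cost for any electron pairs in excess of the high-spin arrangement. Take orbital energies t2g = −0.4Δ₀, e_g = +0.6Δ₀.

-14720

Since Δ₀ = 18400 cm⁻¹ < P = 24900 cm⁻¹, the complex adopts the high-spin configuration.
That gives t2g^5 e_g^2.
Orbital CFSE = -0.8Δ₀ = -0.8 × 18400 = -14720 cm⁻¹.
High-spin has no excess pairs, so no pairing correction applies.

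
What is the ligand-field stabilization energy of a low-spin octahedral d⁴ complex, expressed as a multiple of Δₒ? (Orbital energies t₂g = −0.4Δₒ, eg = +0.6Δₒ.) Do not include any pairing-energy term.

-1.6 Δₒ

Configuration: t₂g⁴ eg⁰.
CFSE = 4(-0.4Δₒ) + 0(0.6Δₒ) = -1.6Δₒ + 0.0Δₒ = -1.6Δₒ.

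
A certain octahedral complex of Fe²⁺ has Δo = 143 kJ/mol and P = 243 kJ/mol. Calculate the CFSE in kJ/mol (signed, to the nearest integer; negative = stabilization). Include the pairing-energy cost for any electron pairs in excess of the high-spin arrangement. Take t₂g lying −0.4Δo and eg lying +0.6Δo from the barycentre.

Group 8 minus oxidation state +2 gives a d⁶ configuration for Fe²⁺.
Since Δo = 143 kJ/mol < P = 243 kJ/mol, the complex adopts the high-spin configuration.
That gives t₂g⁴ eg².
Orbital CFSE = -0.4Δo = -0.4 × 143 = -57 kJ/mol.
High-spin has no excess pairs, so no pairing correction applies.

-57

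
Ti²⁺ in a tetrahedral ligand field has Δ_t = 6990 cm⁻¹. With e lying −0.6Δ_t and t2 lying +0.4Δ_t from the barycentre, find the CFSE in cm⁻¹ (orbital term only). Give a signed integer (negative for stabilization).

Ti is in group 4, so Ti²⁺ is d² (4 − 2 = 2).
With tetrahedral geometry the complex is necessarily high-spin.
Electron filling gives e^2 t2^0.
CFSE(orbital) = 2×(-0.6Δ_t) + 0×(0.4Δ_t) = -1.2Δ_t; with Δ_t = 6990 cm⁻¹ that is -8388 cm⁻¹.

-8388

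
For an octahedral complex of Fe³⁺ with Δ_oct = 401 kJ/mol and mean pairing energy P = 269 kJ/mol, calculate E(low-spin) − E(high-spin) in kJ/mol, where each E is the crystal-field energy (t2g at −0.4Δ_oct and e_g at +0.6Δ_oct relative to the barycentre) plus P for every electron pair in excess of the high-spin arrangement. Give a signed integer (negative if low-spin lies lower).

Fe sits in group 8; removing 3 electrons leaves Fe³⁺ with 8 − 3 = 5 d electrons.
In the high-spin limit (t2g^3 e_g^2) the orbital term is 0.0Δ_oct = 0 kJ/mol, with no excess pairing.
Low-spin t2g^5 e_g^0 gives -2.0Δ_oct = -802 kJ/mol, but forming 2 extra pairs costs 2P = 538 kJ/mol, so E(LS) = -802 + 538 = -264 kJ/mol.
Thus E(LS) − E(HS) = -264 kJ/mol.

-264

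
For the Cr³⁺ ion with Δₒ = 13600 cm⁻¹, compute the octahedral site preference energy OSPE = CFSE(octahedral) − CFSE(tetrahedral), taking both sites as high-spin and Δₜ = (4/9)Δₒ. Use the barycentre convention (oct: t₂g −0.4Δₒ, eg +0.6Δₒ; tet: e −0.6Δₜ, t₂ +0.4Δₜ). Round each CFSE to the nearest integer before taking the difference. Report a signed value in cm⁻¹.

Cr³⁺: group 6, so d-count = 6 − 3 = 3.
Octahedral high-spin t2g^3 e_g^0: CFSE = -1.2 × 13600 = -16320 cm⁻¹.
Tetrahedral: e^2 t2^1, CFSE = 2(−0.6) + 1(+0.4) = -0.8Δₜ = -0.8 × (4/9) × 13600 = -4836 cm⁻¹.
OSPE = CFSE(oct) − CFSE(tet) = -16320 − (-4836) = -11484 cm⁻¹.

-11484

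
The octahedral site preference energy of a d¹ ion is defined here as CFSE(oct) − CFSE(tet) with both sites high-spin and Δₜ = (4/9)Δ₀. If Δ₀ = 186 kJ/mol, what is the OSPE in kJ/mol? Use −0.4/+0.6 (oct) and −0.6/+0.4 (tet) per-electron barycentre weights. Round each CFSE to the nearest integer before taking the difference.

-24

In an octahedral site d¹ (HS) is t₂g¹ eg⁰, giving CFSE(oct) = -0.4Δ₀ = -74 kJ/mol.
In a tetrahedral site the filling is e¹ t₂⁰: CFSE(tet) = -0.6Δₜ = -0.6 × (4/9)(186) = -50 kJ/mol.
OSPE = -74 − (-50) = -24 kJ/mol.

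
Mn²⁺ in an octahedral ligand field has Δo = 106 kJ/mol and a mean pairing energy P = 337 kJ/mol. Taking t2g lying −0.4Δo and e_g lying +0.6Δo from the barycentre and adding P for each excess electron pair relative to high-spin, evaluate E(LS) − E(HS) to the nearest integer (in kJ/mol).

Mn sits in group 7; removing 2 electrons leaves Mn²⁺ with 7 − 2 = 5 d electrons.
High-spin d⁵ fills as t2g^3 e_g^2 with CFSE 3(−0.4) + 2(+0.6) = 0.0Δo = 0 kJ/mol.
Low-spin: t2g^5 e_g^0, orbital CFSE = -2.0Δo = -212 kJ/mol; plus 2 excess pairs × P = +674 kJ/mol; total 462 kJ/mol.
E(LS) − E(HS) = 462 − (0) = 462 kJ/mol.

462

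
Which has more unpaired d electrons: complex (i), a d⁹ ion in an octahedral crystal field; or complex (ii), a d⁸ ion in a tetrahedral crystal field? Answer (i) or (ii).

(i): t₂g⁶ eg³ → 1 unpaired.
(ii): With tetrahedral geometry the complex is necessarily high-spin; e^4 t2^4 → 2 unpaired.
So (ii) has more unpaired electrons.

(ii)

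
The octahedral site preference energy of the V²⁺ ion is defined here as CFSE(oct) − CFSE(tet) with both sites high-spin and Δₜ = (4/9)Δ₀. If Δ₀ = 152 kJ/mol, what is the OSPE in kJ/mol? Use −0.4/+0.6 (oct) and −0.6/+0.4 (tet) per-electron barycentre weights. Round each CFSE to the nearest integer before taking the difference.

Group 5 minus oxidation state +2 gives a d³ configuration for V²⁺.
Octahedral (high-spin): t₂g³ eg⁰, CFSE = 3(−0.4) + 0(+0.6) = -1.2Δ₀ = -1.2 × 152 = -182 kJ/mol.
Tetrahedral e² t₂¹ gives -0.8Δₜ = -0.8 × (4/9) × 152 = -54 kJ/mol.
Subtracting, OSPE = -182 − (-54) = -128 kJ/mol.

-128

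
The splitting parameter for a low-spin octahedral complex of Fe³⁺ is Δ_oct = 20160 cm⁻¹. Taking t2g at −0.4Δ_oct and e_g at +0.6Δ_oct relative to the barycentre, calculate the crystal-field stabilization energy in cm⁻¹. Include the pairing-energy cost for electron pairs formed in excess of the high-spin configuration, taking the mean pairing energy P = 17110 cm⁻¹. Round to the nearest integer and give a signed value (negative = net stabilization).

Fe sits in group 8; removing 3 electrons leaves Fe³⁺ with 8 − 3 = 5 d electrons.
Configuration: t2g^5 e_g^0.
CFSE(orbital) = 5×(-0.4Δ_oct) + 0×(0.6Δ_oct) = -2.0Δ_oct; with Δ_oct = 20160 cm⁻¹ that is -40320 cm⁻¹.
High-spin d⁵ would be t2g^3 e_g^2 with 0 pairs; low-spin has 2, so 2 excess pairs cost +2P = +34220 cm⁻¹.
Overall CFSE = -40320 + 34220 = -6100 cm⁻¹.

-6100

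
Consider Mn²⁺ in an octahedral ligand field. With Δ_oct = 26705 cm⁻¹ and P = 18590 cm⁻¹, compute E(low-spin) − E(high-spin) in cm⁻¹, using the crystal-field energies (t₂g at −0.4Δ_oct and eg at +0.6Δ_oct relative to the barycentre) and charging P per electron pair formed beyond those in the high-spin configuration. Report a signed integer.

Mn²⁺: group 7, so d-count = 7 − 2 = 5.
High-spin d⁵ fills as t₂g³ eg² with CFSE 3(−0.4) + 2(+0.6) = 0.0Δ_oct = 0 cm⁻¹.
For low-spin the configuration is t₂g⁵ eg⁰: orbital energy -2.0 × 26705 = -53410 cm⁻¹, and 2 additional pairs relative to high-spin add 37180 cm⁻¹, giving -16230 cm⁻¹.
The difference is -16230 − (0) = -16230 cm⁻¹, so low-spin lies lower.

-16230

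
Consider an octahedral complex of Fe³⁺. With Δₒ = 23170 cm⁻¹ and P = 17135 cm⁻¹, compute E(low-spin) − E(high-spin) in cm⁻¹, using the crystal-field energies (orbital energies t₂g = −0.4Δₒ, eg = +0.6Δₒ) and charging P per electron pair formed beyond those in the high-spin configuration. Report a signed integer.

-12070

Fe is in group 8, so Fe³⁺ is d⁵ (8 − 3 = 5).
High-spin: t₂g³ eg², CFSE = 0.0Δₒ = 0 cm⁻¹.
Low-spin t₂g⁵ eg⁰ gives -2.0Δₒ = -46340 cm⁻¹, but forming 2 extra pairs costs 2P = 34270 cm⁻¹, so E(LS) = -46340 + 34270 = -12070 cm⁻¹.
The difference is -12070 − (0) = -12070 cm⁻¹, so low-spin lies lower.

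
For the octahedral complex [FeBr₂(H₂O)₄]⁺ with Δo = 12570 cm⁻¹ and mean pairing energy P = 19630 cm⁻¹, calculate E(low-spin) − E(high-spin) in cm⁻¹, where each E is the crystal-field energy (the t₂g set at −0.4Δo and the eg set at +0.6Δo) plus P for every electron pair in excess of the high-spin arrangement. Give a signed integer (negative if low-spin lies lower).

14120

Ligand charges: 2×(-1) from Br⁻ and 4×(+0) from H₂O sum to -2; with overall charge +1, Fe is +3.
Group 8 minus oxidation state +3 gives a d⁵ configuration for Fe³⁺.
In the high-spin limit (t₂g³ eg²) the orbital term is 0.0Δo = 0 cm⁻¹, with no excess pairing.
For low-spin the configuration is t₂g⁵ eg⁰: orbital energy -2.0 × 12570 = -25140 cm⁻¹, and 2 additional pairs relative to high-spin add 39260 cm⁻¹, giving 14120 cm⁻¹.
E(LS) − E(HS) = 14120 − (0) = 14120 cm⁻¹.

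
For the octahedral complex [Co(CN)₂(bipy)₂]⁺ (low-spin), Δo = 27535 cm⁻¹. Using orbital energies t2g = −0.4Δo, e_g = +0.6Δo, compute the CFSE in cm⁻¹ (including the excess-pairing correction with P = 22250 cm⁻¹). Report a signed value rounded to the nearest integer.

-21584

Ligand charges: 2×(-1) from CN⁻ and 2×(+0) from bipy sum to -2; with overall charge +1, Co is +3.
Group 9 minus oxidation state +3 gives a d⁶ configuration for Co³⁺.
Electron filling gives t2g^6 e_g^0.
CFSE(orbital) = 6×(-0.4Δo) + 0×(0.6Δo) = -2.4Δo; with Δo = 27535 cm⁻¹ that is -66084 cm⁻¹.
High-spin d⁶ would be t2g^4 e_g^2 with 1 pair; low-spin has 3, so 2 excess pairs cost +2P = +44500 cm⁻¹.
Net CFSE = -66084 + 44500 = -21584 cm⁻¹.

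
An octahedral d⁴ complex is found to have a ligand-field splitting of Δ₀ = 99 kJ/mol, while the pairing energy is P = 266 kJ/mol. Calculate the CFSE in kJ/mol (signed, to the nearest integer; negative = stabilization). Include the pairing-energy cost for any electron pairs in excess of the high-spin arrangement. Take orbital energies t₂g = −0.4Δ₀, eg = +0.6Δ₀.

-59

Δ₀ < P, so pairing is avoided: the ground state is high-spin.
That gives t₂g³ eg¹.
Orbital CFSE = -0.6Δ₀ = -0.6 × 99 = -59 kJ/mol.
High-spin has no excess pairs, so no pairing correction applies.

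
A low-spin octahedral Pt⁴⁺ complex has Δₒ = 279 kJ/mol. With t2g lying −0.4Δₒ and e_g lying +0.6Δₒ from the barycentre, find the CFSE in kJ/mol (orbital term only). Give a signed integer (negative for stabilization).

Pt sits in group 10; removing 4 electrons leaves Pt⁴⁺ with 10 − 4 = 6 d electrons.
Configuration: t2g^6 e_g^0.
CFSE(orbital) = 6×(-0.4Δₒ) + 0×(0.6Δₒ) = -2.4Δₒ; with Δₒ = 279 kJ/mol that is -670 kJ/mol.

-670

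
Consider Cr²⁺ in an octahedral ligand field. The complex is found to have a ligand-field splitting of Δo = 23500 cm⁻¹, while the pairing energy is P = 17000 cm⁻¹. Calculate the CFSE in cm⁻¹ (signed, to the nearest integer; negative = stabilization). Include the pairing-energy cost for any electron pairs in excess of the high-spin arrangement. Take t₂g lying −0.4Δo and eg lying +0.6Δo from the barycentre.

-20600

Cr sits in group 6; removing 2 electrons leaves Cr²⁺ with 6 − 2 = 4 d electrons.
Here Δo > P (23500 > 17000), so the low-spin state is favoured.
Filling d⁴ accordingly: t₂g⁴ eg⁰.
Orbital CFSE = -1.6Δo = -1.6 × 23500 = -37600 cm⁻¹.
Excess pairs vs high-spin: 1 − 0 = 1; pairing cost = +17000 cm⁻¹.
Net CFSE = -37600 + 17000 = -20600 cm⁻¹.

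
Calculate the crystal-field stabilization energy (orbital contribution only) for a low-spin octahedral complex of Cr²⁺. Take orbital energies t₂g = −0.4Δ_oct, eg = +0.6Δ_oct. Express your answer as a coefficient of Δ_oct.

-1.6 Δ_oct

Group 6 minus oxidation state +2 gives a d⁴ configuration for Cr²⁺.
Configuration: t₂g⁴ eg⁰.
CFSE = 4(-0.4Δ_oct) + 0(0.6Δ_oct) = -1.6Δ_oct + 0.0Δ_oct = -1.6Δ_oct.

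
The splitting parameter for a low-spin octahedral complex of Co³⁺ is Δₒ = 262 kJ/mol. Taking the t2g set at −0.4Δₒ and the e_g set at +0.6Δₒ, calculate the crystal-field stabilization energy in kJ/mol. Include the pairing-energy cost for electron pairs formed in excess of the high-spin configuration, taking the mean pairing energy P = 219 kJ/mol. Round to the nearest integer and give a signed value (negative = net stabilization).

Co sits in group 9; removing 3 electrons leaves Co³⁺ with 9 − 3 = 6 d electrons.
Configuration: t2g^6 e_g^0.
CFSE(orbital) = 6×(-0.4Δₒ) + 0×(0.6Δₒ) = -2.4Δₒ; with Δₒ = 262 kJ/mol that is -629 kJ/mol.
Relative to high-spin t2g^4 e_g^2 (1 paired), the low-spin configuration has 2 additional pairs, contributing +2 × 219 = +438 kJ/mol.
Overall CFSE = -629 + 438 = -191 kJ/mol.

-191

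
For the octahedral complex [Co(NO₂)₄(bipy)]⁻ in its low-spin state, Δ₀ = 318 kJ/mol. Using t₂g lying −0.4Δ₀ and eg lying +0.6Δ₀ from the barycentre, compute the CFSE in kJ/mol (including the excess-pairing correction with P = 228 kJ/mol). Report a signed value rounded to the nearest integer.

-307

Ligand charges: 4×(-1) from NO₂⁻ and 1×(+0) from bipy sum to -4; with overall charge -1, Co is +3.
Co is in group 9, so Co³⁺ is d⁶ (9 − 3 = 6).
The d⁶ electrons fill as t₂g⁶ eg⁰.
The orbital stabilization is -2.4Δ₀ = -2.4 × 318 = -763 kJ/mol.
High-spin d⁶ would be t₂g⁴ eg² with 1 pair; low-spin has 3, so 2 excess pairs cost +2P = +456 kJ/mol.
Overall CFSE = -763 + 456 = -307 kJ/mol.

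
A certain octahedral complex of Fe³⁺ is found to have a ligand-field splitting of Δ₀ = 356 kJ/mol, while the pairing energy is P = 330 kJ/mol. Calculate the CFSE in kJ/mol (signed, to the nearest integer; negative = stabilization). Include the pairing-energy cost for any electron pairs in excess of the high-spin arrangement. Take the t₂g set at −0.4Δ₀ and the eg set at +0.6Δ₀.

-52

Fe sits in group 8; removing 3 electrons leaves Fe³⁺ with 8 − 3 = 5 d electrons.
Since Δ₀ = 356 kJ/mol > P = 330 kJ/mol, the complex adopts the low-spin configuration.
That gives t₂g⁵ eg⁰.
Orbital CFSE = -2.0Δ₀ = -2.0 × 356 = -712 kJ/mol.
Excess pairs vs high-spin: 2 − 0 = 2; pairing cost = +660 kJ/mol.
Net CFSE = -712 + 660 = -52 kJ/mol.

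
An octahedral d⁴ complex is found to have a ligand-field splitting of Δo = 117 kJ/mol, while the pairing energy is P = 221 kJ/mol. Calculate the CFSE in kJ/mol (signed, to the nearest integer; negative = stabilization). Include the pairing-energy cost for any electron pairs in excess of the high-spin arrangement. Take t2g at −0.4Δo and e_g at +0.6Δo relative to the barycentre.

Δo < P, so pairing is avoided: the ground state is high-spin.
Filling d⁴ accordingly: t2g^3 e_g^1.
Orbital CFSE = -0.6Δo = -0.6 × 117 = -70 kJ/mol.
High-spin has no excess pairs, so no pairing correction applies.

-70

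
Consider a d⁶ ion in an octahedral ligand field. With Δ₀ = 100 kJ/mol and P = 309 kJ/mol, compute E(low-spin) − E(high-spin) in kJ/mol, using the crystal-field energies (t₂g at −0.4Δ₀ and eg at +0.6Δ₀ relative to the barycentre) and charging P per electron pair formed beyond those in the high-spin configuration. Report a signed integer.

High-spin d⁶ fills as t₂g⁴ eg² with CFSE 4(−0.4) + 2(+0.6) = -0.4Δ₀ = -40 kJ/mol.
Low-spin t₂g⁶ eg⁰ gives -2.4Δ₀ = -240 kJ/mol, but forming 2 extra pairs costs 2P = 618 kJ/mol, so E(LS) = -240 + 618 = 378 kJ/mol.
Thus E(LS) − E(HS) = 418 kJ/mol.

418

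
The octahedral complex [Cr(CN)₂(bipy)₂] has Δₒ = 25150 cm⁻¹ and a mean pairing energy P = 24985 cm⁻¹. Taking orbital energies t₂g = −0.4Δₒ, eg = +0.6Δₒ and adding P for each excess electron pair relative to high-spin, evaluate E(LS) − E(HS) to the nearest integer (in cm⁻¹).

-165

Ligand charges: 2×(-1) from CN⁻ and 2×(+0) from bipy sum to -2; with overall charge +0, Cr is +2.
Cr is in group 6, so Cr²⁺ is d⁴ (6 − 2 = 4).
In the high-spin limit (t₂g³ eg¹) the orbital term is -0.6Δₒ = -15090 cm⁻¹, with no excess pairing.
Low-spin t₂g⁴ eg⁰ gives -1.6Δₒ = -40240 cm⁻¹, but forming 1 extra pair costs 1P = 24985 cm⁻¹, so E(LS) = -40240 + 24985 = -15255 cm⁻¹.
The difference is -15255 − (-15090) = -165 cm⁻¹, so low-spin lies lower.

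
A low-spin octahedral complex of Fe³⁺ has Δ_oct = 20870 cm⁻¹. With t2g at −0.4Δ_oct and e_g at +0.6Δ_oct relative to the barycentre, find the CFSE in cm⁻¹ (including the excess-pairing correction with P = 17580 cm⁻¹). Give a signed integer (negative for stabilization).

-6580

Fe is in group 8, so Fe³⁺ is d⁵ (8 − 3 = 5).
Electron filling gives t2g^5 e_g^0.
The orbital stabilization is -2.0Δ_oct = -2.0 × 20870 = -41740 cm⁻¹.
Relative to high-spin t2g^3 e_g^2 (0 paired), the low-spin configuration has 2 additional pairs, contributing +2 × 17580 = +35160 cm⁻¹.
Overall CFSE = -41740 + 35160 = -6580 cm⁻¹.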